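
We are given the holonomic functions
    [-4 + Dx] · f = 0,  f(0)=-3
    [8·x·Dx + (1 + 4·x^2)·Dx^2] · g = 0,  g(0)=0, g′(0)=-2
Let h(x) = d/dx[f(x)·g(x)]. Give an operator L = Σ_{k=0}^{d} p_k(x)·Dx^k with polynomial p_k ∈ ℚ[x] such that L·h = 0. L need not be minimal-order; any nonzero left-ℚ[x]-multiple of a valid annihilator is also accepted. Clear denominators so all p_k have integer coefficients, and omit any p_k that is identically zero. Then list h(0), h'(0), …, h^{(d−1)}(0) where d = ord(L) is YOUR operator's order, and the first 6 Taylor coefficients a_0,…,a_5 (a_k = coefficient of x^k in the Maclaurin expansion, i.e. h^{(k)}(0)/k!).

L = (8 - 64·x + 224·x^2 - 256·x^3 + 256·x^4) + (-6 + 24·x - 88·x^2 + 96·x^3 - 128·x^4)·Dx + (1 - 2·x + 8·x^2 - 8·x^3 + 16·x^4)·Dx^2  (order 2).
h: a_k = 6, 48, 120, 128, 96, 256, …
ICs: h(0) = 6, h′(0) = 48.

f: a_k = -3, -12, -24, -32, -32, -128/5, …
g: a_k = 0, -2, 0, 8/3, 0, -32/5, …
f·g: L₀ = L_f ⊗_s L_g, ord ≤ 1·2.
h₀' ⇒ L via d/dx closure of L₀.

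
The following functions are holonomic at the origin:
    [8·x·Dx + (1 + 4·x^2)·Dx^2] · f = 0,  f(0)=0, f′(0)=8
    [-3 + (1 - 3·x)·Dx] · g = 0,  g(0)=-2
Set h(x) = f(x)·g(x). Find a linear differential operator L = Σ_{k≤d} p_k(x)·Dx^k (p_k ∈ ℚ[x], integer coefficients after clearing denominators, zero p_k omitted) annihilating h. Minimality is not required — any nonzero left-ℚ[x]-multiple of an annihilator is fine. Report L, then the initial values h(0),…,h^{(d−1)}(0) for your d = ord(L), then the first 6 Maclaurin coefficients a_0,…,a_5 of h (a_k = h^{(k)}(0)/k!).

f: a_k = 0, 8, 0, -32/3, 0, 128/5, …
g: a_k = -2, -6, -18, -54, -162, -486, …
Product ⇒ symmetric product L₀, ord ≤ 2.
L = 24·x + (6 - 8·x + 48·x^2)·Dx + (-1 + 3·x - 4·x^2 + 12·x^3)·Dx^2  (order 2).
h: a_k = 0, -16, -48, -368/3, -368, -5776/5, …
ICs: h(0) = 0, h′(0) = -16.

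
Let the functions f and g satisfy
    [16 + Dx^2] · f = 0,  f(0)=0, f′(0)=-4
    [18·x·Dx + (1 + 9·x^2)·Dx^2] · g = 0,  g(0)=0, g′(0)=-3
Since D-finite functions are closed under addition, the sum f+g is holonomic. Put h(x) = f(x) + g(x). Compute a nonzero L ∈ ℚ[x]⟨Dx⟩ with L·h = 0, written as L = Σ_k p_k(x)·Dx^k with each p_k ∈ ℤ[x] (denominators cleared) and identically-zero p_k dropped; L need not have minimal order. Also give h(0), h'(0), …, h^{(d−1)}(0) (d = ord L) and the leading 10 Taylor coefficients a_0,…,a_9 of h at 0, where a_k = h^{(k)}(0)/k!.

f: a_k = 0, -4, 0, 32/3, 0, -128/15, 0, 1024/315, 0, -2048/2835, …
g: a_k = 0, -3, 0, 9, 0, -243/5, 0, 2187/7, 0, -2187, …
L₀ := lclm(L_f,L_g); ord L₀ ≤ 2+2.
L = (-13248·x + 181440·x^3 + 186624·x^5)·Dx + (-16 + 6048·x^2 + 66096·x^4 + 93312·x^6)·Dx^2 + (-828·x + 11340·x^3 + 11664·x^5)·Dx^3 + (-1 + 378·x^2 + 4131·x^4 + 5832·x^6)·Dx^4  (order 4).
h: a_k = 0, -7, 0, 59/3, 0, -857/15, 0, 99439/315, 0, -6202193/2835, …
ICs: h(0) = 0, h′(0) = -7, h′′(0) = 0, h′′′(0) = 118.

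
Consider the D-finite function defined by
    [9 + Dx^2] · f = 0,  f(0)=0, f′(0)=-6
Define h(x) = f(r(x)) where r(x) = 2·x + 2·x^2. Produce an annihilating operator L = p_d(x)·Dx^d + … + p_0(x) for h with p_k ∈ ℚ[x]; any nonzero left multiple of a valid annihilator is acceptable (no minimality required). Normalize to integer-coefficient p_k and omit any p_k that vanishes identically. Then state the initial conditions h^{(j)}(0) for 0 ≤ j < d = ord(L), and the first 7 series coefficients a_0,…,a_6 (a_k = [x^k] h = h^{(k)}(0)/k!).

L = (36 + 216·x + 432·x^2 + 288·x^3) - 2·Dx + (1 + 2·x)·Dx^2  (order 2).
h: a_k = 0, -12, -12, 72, 216, 432/5, -576, …
ICs: h(0) = 0, h′(0) = -12.

f: a_k = 0, -6, 0, 9, 0, -81/20, 0, …
f∘r: x↦r, Dx↦Dx/r' in L_f ⇒ L₀.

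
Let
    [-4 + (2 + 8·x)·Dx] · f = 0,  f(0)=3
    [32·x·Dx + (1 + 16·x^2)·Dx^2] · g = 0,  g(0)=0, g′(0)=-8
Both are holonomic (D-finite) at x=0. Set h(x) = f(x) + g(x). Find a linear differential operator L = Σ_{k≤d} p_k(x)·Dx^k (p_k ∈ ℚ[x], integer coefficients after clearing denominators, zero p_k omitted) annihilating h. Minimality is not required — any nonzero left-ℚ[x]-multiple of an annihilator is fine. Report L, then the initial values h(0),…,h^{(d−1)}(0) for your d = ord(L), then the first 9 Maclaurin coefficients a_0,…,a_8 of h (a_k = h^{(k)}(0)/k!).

f: a_k = 3, 6, -6, 12, -30, 84, -252, 792, -2574, …
g: a_k = 0, -8, 0, 128/3, 0, -2048/5, 0, 32768/7, 0, …
Weyl lclm of L_f,L_g ⇒ L₀ (ord ≤ 3).
L = (-32 - 320·x + 1536·x^2 + 3072·x^3)·Dx + (-22 - 128·x + 320·x^2 + 6144·x^3 + 10752·x^4)·Dx^2 + (-1 + 12·x + 96·x^2 + 384·x^3 + 1792·x^4 + 3072·x^5)·Dx^3  (order 3).
h: a_k = 3, -2, -6, 164/3, -30, -1628/5, -252, 38312/7, -2574, …
ICs: h(0) = 3, h′(0) = -2, h′′(0) = -12.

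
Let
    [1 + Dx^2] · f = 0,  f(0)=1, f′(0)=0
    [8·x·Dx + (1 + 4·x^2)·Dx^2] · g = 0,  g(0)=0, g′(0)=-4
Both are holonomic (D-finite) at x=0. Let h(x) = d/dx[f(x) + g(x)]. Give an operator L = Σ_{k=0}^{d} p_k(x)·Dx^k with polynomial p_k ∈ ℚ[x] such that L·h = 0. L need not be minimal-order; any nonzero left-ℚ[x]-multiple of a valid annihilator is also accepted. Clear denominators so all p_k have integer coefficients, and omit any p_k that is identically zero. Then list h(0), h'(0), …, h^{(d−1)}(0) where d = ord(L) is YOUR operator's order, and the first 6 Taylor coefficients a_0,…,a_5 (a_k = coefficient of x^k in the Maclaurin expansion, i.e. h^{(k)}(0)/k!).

L = (-376·x + 1600·x^3 + 128·x^5) + (-7 + 76·x^2 + 432·x^4 + 64·x^6)·Dx + (-376·x + 1600·x^3 + 128·x^5)·Dx^2 + (-7 + 76·x^2 + 432·x^4 + 64·x^6)·Dx^3  (order 3).
h: a_k = -4, -1, 16, 1/6, -64, -1/120, …
ICs: h(0) = -4, h′(0) = -1, h′′(0) = 32.

f: a_k = 1, 0, -1/2, 0, 1/24, 0, …
g: a_k = 0, -4, 0, 16/3, 0, -64/5, …
h₀=f+g: left-lcm gives L₀, ord ≤ 4.
h₀' ⇒ L via d/dx closure of L₀.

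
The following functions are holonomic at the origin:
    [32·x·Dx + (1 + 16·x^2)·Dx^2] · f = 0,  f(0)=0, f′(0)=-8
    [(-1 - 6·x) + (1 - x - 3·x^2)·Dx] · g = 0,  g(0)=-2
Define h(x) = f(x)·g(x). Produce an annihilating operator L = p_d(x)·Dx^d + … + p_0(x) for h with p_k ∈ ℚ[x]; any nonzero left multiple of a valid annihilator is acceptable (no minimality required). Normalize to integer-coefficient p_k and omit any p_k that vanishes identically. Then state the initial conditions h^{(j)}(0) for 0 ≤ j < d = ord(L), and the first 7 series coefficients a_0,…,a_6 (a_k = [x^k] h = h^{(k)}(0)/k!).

L = (6 + 32·x + 288·x^2) + (2 - 20·x + 64·x^2 + 288·x^3)·Dx + (-1 + x - 13·x^2 + 16·x^3 + 48·x^4)·Dx^2  (order 2).
h: a_k = 0, 16, 16, -64/3, 80/3, 11728/15, 12928/15, …
ICs: h(0) = 0, h′(0) = 16.

f: a_k = 0, -8, 0, 128/3, 0, -2048/5, 0, …
g: a_k = -2, -2, -8, -14, -38, -80, -194, …
f·g: L₀ = L_f ⊗_s L_g, ord ≤ 2·1.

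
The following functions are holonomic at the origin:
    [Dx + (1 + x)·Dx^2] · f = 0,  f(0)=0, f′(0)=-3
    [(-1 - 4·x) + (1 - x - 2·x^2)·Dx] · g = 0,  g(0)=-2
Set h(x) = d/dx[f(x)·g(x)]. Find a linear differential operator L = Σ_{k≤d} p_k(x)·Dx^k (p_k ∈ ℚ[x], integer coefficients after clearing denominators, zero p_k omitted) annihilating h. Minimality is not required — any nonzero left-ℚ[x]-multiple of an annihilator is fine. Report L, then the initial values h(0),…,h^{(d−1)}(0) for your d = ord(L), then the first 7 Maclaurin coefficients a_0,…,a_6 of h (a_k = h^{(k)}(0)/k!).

f: a_k = 0, -3, 3/2, -1, 3/4, -3/5, 1/2, …
g: a_k = -2, -2, -6, -10, -22, -42, -86, …
Product ⇒ symmetric product L₀, ord ≤ 2.
h₀' ⇒ L via d/dx closure of L₀.
L = (72 + 180·x + 144·x^2) + (13 + 93·x + 192·x^2 + 112·x^3)·Dx + (-5 - 8·x + 15·x^2 + 34·x^3 + 16·x^4)·Dx^2  (order 2).
h: a_k = 6, 6, 51, 86, 567/2, 2961/5, 14907/10, …
ICs: h(0) = 6, h′(0) = 6.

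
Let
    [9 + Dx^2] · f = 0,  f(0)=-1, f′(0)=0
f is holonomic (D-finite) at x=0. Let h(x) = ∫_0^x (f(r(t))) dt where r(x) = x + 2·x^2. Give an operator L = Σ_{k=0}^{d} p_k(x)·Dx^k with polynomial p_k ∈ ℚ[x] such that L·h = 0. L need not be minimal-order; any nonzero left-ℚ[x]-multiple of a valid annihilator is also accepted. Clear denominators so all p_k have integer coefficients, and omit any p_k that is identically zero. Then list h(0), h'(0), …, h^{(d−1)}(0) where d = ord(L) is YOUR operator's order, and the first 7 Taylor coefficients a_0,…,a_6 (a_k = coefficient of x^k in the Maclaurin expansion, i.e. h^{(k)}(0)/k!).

L = (9 + 108·x + 432·x^2 + 576·x^3)·Dx - 4·Dx^2 + (1 + 4·x)·Dx^3  (order 3).
h: a_k = 0, -1, 0, 3/2, 9/2, 117/40, -9/2, …
ICs: h(0) = 0, h′(0) = -1, h′′(0) = 0.

f: a_k = -1, 0, 9/2, 0, -27/8, 0, 81/80, …
Substitute x→r, Dx→(1/r')Dx; clear ⇒ L₀.
h=∫h₀ ⇒ L = L₀·Dx.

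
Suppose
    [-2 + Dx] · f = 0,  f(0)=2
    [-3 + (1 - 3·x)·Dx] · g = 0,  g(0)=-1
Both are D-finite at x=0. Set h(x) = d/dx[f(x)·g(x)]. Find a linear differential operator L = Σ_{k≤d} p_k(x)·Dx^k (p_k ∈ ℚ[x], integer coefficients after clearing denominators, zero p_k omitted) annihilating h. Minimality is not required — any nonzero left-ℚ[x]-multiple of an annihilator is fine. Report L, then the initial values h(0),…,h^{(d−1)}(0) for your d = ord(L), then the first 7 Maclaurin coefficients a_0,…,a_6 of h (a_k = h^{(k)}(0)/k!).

f: a_k = 2, 4, 4, 8/3, 4/3, 8/15, 8/45, …
g: a_k = -1, -3, -9, -27, -81, -243, -729, …
f·g: L₀ = L_f ⊗_s L_g, ord ≤ 1·1.
h=h₀': d/dx-closure on L₀ ⇒ L.
L = (34 - 60·x + 36·x^2) + (-5 + 21·x - 18·x^2)·Dx  (order 1).
h: a_k = -10, -68, -314, -3784/3, -14198/3, -51116/3, -2683606/45, …
ICs: h(0) = -10.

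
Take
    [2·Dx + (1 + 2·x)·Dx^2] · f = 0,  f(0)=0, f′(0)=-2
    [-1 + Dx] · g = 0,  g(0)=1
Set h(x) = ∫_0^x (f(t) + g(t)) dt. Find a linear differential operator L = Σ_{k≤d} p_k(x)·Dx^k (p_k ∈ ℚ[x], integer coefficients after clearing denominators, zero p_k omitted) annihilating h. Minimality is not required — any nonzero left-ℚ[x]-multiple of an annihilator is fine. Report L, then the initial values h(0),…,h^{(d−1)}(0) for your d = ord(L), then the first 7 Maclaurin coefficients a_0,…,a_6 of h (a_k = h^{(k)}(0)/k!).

f: a_k = 0, -2, 2, -8/3, 4, -32/5, 32/3, …
g: a_k = 1, 1, 1/2, 1/6, 1/24, 1/120, 1/720, …
h₀=f+g: left-lcm gives L₀, ord ≤ 3.
h=∫₀ˣh₀: take L = L₀·Dx.
L = (-10 - 4·x)·Dx^2 + (7 - 4·x - 4·x^2)·Dx^3 + (3 + 8·x + 4·x^2)·Dx^4  (order 4).
h: a_k = 0, 1, -1/2, 5/6, -5/8, 97/120, -767/720, …
ICs: h(0) = 0, h′(0) = 1, h′′(0) = -1, h′′′(0) = 5.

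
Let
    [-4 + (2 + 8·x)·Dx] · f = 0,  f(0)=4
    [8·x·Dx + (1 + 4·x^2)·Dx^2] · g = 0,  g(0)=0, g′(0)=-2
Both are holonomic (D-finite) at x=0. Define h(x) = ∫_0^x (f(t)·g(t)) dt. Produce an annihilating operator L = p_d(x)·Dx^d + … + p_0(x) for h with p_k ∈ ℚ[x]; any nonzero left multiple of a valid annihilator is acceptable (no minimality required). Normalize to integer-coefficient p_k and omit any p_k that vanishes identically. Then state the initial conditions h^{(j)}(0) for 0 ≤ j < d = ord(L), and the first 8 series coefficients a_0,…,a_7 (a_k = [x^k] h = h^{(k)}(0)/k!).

L = (12 - 16·x - 16·x^2)·Dx + (-4 - 8·x + 48·x^2 + 64·x^3)·Dx^2 + (1 + 8·x + 20·x^2 + 32·x^3 + 64·x^4)·Dx^3  (order 3).
h: a_k = 0, 0, -4, -16/3, 20/3, -32/15, 248/45, -3488/105, …
ICs: h(0) = 0, h′(0) = 0, h′′(0) = -8.

f: a_k = 4, 8, -8, 16, -40, 112, -336, 1056, …
g: a_k = 0, -2, 0, 8/3, 0, -32/5, 0, 128/7, …
L₀ := L_f ⊗_s L_g (sym. prod.), ord ≤ 2.
Integrate: L := L₀·Dx.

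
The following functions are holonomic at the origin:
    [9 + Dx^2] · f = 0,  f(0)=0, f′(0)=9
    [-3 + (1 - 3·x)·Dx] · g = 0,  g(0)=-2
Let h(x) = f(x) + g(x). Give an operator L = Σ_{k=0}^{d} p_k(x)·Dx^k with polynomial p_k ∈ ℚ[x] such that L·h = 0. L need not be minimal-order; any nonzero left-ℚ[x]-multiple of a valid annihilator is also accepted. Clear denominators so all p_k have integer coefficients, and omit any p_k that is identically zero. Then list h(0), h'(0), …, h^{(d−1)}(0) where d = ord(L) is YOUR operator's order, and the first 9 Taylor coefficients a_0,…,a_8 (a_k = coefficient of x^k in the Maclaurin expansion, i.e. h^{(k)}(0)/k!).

L = (-63 + 54·x - 81·x^2) + (9 - 45·x + 81·x^2 - 81·x^3)·Dx + (-7 + 6·x - 9·x^2)·Dx^2 + (1 - 5·x + 9·x^2 - 9·x^3)·Dx^3  (order 3).
h: a_k = -2, 3, -18, -135/2, -162, -19197/40, -1458, -2450169/560, -13122, …
ICs: h(0) = -2, h′(0) = 3, h′′(0) = -36.

f: a_k = 0, 9, 0, -27/2, 0, 243/40, 0, -729/560, 0, …
g: a_k = -2, -6, -18, -54, -162, -486, -1458, -4374, -13122, …
Sum ⇒ L₀ = lclm(L_f,L_g) in ℚ(x)⟨Dx⟩.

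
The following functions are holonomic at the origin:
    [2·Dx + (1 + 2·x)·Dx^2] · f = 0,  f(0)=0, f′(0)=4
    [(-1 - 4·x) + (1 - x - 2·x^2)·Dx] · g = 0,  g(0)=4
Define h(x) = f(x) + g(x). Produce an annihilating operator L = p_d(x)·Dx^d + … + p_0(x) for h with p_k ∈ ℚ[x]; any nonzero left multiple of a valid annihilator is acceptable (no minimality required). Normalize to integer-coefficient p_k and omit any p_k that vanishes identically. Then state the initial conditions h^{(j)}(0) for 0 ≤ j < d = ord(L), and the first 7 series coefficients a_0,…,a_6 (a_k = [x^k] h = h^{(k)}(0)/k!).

L = (-54 - 228·x - 432·x^2 - 288·x^3 - 192·x^4)·Dx + (-11 - 124·x - 464·x^2 - 704·x^3 - 592·x^4 - 320·x^5)·Dx^2 + (4 + 19·x + 17·x^2 - 42·x^3 - 116·x^4 - 136·x^5 - 64·x^6)·Dx^3  (order 3).
h: a_k = 4, 8, 8, 76/3, 36, 484/5, 452/3, …
ICs: h(0) = 4, h′(0) = 8, h′′(0) = 16.

f: a_k = 0, 4, -4, 16/3, -8, 64/5, -64/3, …
g: a_k = 4, 4, 12, 20, 44, 84, 172, …
L₀ := lclm(L_f,L_g); ord L₀ ≤ 2+1.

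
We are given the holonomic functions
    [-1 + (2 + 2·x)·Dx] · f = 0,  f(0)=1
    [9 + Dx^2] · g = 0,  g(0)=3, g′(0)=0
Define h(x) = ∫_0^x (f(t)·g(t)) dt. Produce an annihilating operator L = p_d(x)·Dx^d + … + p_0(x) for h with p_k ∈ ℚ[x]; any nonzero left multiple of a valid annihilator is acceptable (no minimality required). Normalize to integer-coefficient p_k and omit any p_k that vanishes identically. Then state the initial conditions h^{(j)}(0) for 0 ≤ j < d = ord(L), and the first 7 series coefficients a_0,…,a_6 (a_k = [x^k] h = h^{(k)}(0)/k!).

f: a_k = 1, 1/2, -1/8, 1/16, -5/128, 7/256, -21/1024, …
g: a_k = 3, 0, -27/2, 0, 81/8, 0, -243/80, …
f·g: L₀ = L_f ⊗_s L_g, ord ≤ 1·2.
∫: right-multiply L₀ by Dx.
L = (39 + 72·x + 36·x^2)·Dx + (-4 - 4·x)·Dx^2 + (4 + 8·x + 4·x^2)·Dx^3  (order 3).
h: a_k = 0, 3, 3/4, -37/8, -105/64, 1497/640, 367/512, …
ICs: h(0) = 0, h′(0) = 3, h′′(0) = 3/2.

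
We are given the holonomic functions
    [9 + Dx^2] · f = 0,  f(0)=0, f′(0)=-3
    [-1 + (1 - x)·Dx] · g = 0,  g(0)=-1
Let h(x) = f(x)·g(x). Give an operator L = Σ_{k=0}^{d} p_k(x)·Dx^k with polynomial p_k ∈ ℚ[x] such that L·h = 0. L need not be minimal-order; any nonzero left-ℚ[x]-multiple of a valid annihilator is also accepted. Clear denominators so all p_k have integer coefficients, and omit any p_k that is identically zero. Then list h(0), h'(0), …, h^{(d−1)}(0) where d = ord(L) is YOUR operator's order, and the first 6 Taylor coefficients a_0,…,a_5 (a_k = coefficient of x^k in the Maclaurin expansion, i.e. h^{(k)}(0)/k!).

L = (-9 + 9·x) + 2·Dx + (-1 + x)·Dx^2  (order 2).
h: a_k = 0, 3, 3, -3/2, -3/2, 21/40, …
ICs: h(0) = 0, h′(0) = 3.

f: a_k = 0, -3, 0, 9/2, 0, -81/40, …
g: a_k = -1, -1, -1, -1, -1, -1, …
Product ⇒ symmetric product L₀, ord ≤ 2.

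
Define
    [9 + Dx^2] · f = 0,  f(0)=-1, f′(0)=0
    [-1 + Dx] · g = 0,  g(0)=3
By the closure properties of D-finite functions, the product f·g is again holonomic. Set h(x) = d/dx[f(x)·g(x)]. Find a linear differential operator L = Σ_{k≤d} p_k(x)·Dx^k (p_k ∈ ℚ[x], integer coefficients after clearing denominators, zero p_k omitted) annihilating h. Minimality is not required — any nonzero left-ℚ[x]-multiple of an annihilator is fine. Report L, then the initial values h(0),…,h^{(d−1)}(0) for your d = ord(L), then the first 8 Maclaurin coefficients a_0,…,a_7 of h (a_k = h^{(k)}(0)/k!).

f: a_k = -1, 0, 9/2, 0, -27/8, 0, 81/80, 0, …
g: a_k = 3, 3, 3/2, 1/2, 1/8, 1/40, 1/240, 1/1680, …
f·g: L₀ = L_f ⊗_s L_g, ord ≤ 2·1.
h=h₀': d/dx-closure on L₀ ⇒ L.
L = 10 - 2·Dx + Dx^2  (order 2).
h: a_k = -3, 24, 39, -14, -79/2, -44/5, 307/30, 527/105, …
ICs: h(0) = -3, h′(0) = 24.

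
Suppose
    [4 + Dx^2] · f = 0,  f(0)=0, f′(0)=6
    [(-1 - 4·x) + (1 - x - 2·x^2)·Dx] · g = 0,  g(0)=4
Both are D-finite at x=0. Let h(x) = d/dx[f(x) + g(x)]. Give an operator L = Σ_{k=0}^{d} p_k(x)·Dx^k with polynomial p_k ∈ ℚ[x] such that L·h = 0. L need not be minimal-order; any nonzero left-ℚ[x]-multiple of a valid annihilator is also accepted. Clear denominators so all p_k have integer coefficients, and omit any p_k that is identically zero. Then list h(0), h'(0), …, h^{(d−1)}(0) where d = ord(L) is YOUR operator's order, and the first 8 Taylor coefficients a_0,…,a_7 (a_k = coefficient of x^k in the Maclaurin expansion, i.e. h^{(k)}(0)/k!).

L = (576 + 2400·x + 5616·x^2 + 3360·x^3 + 3840·x^4 + 1152·x^5 + 768·x^6) + (-68 - 236·x + 240·x^2 + 488·x^3 + 560·x^4 + 672·x^5 + 448·x^6 + 256·x^7)·Dx + (144 + 600·x + 1404·x^2 + 840·x^3 + 960·x^4 + 288·x^5 + 192·x^6)·Dx^2 + (-17 - 59·x + 60·x^2 + 122·x^3 + 140·x^4 + 168·x^5 + 112·x^6 + 64·x^7)·Dx^3  (order 3).
h: a_k = 10, 24, 48, 176, 424, 1032, 35692/15, 5472, …
ICs: h(0) = 10, h′(0) = 24, h′′(0) = 96.

f: a_k = 0, 6, 0, -4, 0, 4/5, 0, -8/105, …
g: a_k = 4, 4, 12, 20, 44, 84, 172, 340, …
h₀=f+g: left-lcm gives L₀, ord ≤ 3.
Derive L from L₀ (diff closure).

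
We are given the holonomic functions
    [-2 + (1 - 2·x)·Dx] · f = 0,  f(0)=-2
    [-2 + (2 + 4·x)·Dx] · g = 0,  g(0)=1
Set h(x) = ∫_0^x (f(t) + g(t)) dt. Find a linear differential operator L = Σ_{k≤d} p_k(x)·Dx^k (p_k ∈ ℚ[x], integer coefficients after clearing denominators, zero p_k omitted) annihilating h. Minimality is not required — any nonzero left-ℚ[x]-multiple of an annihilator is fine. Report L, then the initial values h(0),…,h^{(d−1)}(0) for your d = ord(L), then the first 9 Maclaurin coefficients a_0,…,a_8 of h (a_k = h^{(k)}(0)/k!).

L = (-10 - 12·x)·Dx + (9 + 28·x + 36·x^2)·Dx^2 + (-1 - 6·x + 4·x^2 + 24·x^3)·Dx^3  (order 3).
h: a_k = 0, -1, -3/2, -17/6, -31/8, -261/40, -505/48, -2069/112, -4063/128, …
ICs: h(0) = 0, h′(0) = -1, h′′(0) = -3.

f: a_k = -2, -4, -8, -16, -32, -64, -128, -256, -512, …
g: a_k = 1, 1, -1/2, 1/2, -5/8, 7/8, -21/16, 33/16, -429/128, …
Sum ⇒ L₀ = lclm(L_f,L_g) in ℚ(x)⟨Dx⟩.
∫: right-multiply L₀ by Dx.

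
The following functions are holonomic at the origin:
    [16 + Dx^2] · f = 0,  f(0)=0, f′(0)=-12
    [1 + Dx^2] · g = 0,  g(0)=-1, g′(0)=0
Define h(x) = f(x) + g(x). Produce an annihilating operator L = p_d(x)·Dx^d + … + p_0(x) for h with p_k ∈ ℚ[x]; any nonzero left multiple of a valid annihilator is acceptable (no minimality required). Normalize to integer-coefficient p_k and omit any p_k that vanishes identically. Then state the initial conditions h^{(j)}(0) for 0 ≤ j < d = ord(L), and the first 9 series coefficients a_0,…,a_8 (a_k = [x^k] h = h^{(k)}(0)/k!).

f: a_k = 0, -12, 0, 32, 0, -128/5, 0, 1024/105, 0, …
g: a_k = -1, 0, 1/2, 0, -1/24, 0, 1/720, 0, -1/40320, …
f+g: L₀ = lclm(L_f,L_g), ord ≤ 2+2.
L = 16 + 17·Dx^2 + Dx^4  (order 4).
h: a_k = -1, -12, 1/2, 32, -1/24, -128/5, 1/720, 1024/105, -1/40320, …
ICs: h(0) = -1, h′(0) = -12, h′′(0) = 1, h′′′(0) = 192.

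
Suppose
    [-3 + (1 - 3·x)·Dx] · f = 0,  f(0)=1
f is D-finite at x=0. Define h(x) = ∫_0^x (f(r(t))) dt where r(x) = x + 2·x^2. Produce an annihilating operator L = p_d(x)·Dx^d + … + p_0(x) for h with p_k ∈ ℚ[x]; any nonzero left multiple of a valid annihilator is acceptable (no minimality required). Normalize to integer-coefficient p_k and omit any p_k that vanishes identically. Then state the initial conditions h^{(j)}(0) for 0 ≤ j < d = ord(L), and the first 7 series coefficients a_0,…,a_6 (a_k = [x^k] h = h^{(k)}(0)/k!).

f: a_k = 1, 3, 9, 27, 81, 243, 729, …
h₀=f(r): pull back L_f along r ⇒ L₀.
h=∫₀ˣh₀: take L = L₀·Dx.
L = (3 + 12·x)·Dx + (-1 + 3·x + 6·x^2)·Dx^2  (order 2).
h: a_k = 0, 1, 3/2, 5, 63/4, 279/5, 405/2, …
ICs: h(0) = 0, h′(0) = 1.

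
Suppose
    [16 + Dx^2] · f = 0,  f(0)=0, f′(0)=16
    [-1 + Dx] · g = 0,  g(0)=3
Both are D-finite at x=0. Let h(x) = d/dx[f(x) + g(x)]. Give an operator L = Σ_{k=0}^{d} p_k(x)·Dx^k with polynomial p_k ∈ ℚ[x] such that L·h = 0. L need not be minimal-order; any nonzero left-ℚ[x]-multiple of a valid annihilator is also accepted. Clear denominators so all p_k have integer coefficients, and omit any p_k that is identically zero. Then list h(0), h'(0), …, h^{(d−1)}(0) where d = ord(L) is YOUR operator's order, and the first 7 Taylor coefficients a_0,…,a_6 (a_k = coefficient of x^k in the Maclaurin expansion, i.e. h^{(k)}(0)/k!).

L = 16 - 16·Dx + Dx^2 - Dx^3  (order 3).
h: a_k = 19, 3, -253/2, 1/2, 4099/24, 1/40, -65533/720, …
ICs: h(0) = 19, h′(0) = 3, h′′(0) = -253.

f: a_k = 0, 16, 0, -128/3, 0, 512/15, 0, …
g: a_k = 3, 3, 3/2, 1/2, 1/8, 1/40, 1/240, …
h₀=f+g: left-lcm gives L₀, ord ≤ 3.
h=h₀': d/dx-closure on L₀ ⇒ L.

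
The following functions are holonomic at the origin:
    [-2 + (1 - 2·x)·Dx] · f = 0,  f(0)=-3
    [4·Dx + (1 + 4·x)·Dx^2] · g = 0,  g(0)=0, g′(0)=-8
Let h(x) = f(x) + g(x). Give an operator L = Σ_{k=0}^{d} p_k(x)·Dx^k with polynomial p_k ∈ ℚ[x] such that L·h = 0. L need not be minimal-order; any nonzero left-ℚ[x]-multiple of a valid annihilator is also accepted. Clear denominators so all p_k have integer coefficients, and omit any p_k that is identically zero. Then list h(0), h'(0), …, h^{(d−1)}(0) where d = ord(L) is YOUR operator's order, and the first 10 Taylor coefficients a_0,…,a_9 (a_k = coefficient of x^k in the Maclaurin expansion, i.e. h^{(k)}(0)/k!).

f: a_k = -3, -6, -12, -24, -48, -96, -192, -384, -768, -1536, …
g: a_k = 0, -8, 16, -128/3, 128, -2048/5, 4096/3, -32768/7, 16384, -524288/9, …
L₀ := lclm(L_f,L_g); ord L₀ ≤ 1+2.
L = (28 + 16·x)·Dx + (-1 + 40·x + 32·x^2)·Dx^2 + (-1 - 3·x + 6·x^2 + 8·x^3)·Dx^3  (order 3).
h: a_k = -3, -14, 4, -200/3, 80, -2528/5, 3520/3, -35456/7, 15616, -538112/9, …
ICs: h(0) = -3, h′(0) = -14, h′′(0) = 8.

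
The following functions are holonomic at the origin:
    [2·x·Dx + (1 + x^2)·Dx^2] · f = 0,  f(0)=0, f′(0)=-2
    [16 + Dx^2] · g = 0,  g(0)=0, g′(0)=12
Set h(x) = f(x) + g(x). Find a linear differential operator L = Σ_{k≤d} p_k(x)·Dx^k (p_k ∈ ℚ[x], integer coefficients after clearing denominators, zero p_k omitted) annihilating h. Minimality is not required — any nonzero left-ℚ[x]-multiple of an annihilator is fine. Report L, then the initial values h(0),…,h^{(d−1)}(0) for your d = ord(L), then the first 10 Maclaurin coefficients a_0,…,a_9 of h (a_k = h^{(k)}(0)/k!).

L = (64·x + 704·x^3 + 256·x^5)·Dx + (112 + 416·x^2 + 432·x^4 + 128·x^6)·Dx^2 + (4·x + 44·x^3 + 16·x^5)·Dx^3 + (7 + 26·x^2 + 27·x^4 + 8·x^6)·Dx^4  (order 4).
h: a_k = 0, 10, 0, -94/3, 0, 126/5, 0, -142/15, 0, 1838/945, …
ICs: h(0) = 0, h′(0) = 10, h′′(0) = 0, h′′′(0) = -188.

f: a_k = 0, -2, 0, 2/3, 0, -2/5, 0, 2/7, 0, -2/9, …
g: a_k = 0, 12, 0, -32, 0, 128/5, 0, -1024/105, 0, 2048/945, …
Sum ⇒ L₀ = lclm(L_f,L_g) in ℚ(x)⟨Dx⟩.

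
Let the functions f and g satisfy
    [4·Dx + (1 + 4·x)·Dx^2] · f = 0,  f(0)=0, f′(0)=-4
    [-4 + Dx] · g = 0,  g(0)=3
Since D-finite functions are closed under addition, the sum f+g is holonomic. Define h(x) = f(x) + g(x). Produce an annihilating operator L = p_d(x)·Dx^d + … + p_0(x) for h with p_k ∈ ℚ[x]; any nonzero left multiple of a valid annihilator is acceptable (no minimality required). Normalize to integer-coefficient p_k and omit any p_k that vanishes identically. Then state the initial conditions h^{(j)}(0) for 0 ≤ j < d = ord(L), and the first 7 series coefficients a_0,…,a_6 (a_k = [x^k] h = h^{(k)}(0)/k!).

L = (-24 - 32·x)·Dx + (2 - 16·x - 32·x^2)·Dx^2 + (1 + 6·x + 8·x^2)·Dx^3  (order 3).
h: a_k = 3, 8, 32, 32/3, 96, -896/5, 10496/15, …
ICs: h(0) = 3, h′(0) = 8, h′′(0) = 64.

f: a_k = 0, -4, 8, -64/3, 64, -1024/5, 2048/3, …
g: a_k = 3, 12, 24, 32, 32, 128/5, 256/15, …
Weyl lclm of L_f,L_g ⇒ L₀ (ord ≤ 3).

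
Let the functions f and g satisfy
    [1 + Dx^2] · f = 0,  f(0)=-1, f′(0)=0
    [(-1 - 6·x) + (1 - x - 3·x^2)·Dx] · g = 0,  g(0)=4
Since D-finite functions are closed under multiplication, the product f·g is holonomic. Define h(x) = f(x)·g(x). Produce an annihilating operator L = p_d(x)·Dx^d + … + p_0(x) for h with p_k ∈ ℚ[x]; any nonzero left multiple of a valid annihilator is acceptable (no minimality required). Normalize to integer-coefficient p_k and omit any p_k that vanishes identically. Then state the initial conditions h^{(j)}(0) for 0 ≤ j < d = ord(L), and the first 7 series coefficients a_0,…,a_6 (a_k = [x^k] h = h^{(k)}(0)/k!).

f: a_k = -1, 0, 1/2, 0, -1/24, 0, 1/720, …
g: a_k = 4, 4, 16, 28, 76, 160, 388, …
f·g: L₀ = L_f ⊗_s L_g, ord ≤ 2·1.
L = (5 + x + 3·x^2) + (2 + 12·x)·Dx + (-1 + x + 3·x^2)·Dx^2  (order 2).
h: a_k = -4, -4, -14, -26, -409/6, -877/6, -63119/180, …
ICs: h(0) = -4, h′(0) = -4.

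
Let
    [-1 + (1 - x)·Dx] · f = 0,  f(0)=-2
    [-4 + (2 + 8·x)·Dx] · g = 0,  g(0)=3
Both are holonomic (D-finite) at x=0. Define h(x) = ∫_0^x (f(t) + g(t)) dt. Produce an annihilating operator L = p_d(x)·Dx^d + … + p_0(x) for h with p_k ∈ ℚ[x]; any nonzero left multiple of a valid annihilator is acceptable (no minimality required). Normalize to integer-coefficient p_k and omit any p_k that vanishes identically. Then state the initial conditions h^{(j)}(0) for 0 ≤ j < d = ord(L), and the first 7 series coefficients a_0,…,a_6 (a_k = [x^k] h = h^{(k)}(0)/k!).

L = (-8 - 12·x)·Dx + (6 + 8·x + 36·x^2)·Dx^2 + (1 - 3·x - 22·x^2 + 24·x^3)·Dx^3  (order 3).
h: a_k = 0, 1, 2, -8/3, 5/2, -32/5, 41/3, …
ICs: h(0) = 0, h′(0) = 1, h′′(0) = 4.

f: a_k = -2, -2, -2, -2, -2, -2, -2, …
g: a_k = 3, 6, -6, 12, -30, 84, -252, …
Sum ⇒ L₀ = lclm(L_f,L_g) in ℚ(x)⟨Dx⟩.
Integrate: L := L₀·Dx.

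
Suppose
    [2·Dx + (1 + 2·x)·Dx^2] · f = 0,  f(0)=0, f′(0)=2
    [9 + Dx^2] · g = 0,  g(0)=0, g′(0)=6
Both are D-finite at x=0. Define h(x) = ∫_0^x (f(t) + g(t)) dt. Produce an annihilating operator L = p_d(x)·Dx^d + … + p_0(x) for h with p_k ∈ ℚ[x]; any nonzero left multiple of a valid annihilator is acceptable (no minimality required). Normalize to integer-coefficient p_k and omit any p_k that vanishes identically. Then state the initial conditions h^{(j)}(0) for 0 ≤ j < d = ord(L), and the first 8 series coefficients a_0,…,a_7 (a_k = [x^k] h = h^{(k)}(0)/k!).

L = (594 + 648·x + 648·x^2)·Dx^2 + (153 + 630·x + 972·x^2 + 648·x^3)·Dx^3 + (66 + 72·x + 72·x^2)·Dx^4 + (17 + 70·x + 108·x^2 + 72·x^3)·Dx^5  (order 5).
h: a_k = 0, 0, 4, -2/3, -19/12, -4/5, 209/120, -32/21, …
ICs: h(0) = 0, h′(0) = 0, h′′(0) = 8, h′′′(0) = -4, h′′′′(0) = -38.

f: a_k = 0, 2, -2, 8/3, -4, 32/5, -32/3, 128/7, …
g: a_k = 0, 6, 0, -9, 0, 81/20, 0, -243/280, …
Sum ⇒ L₀ = lclm(L_f,L_g) in ℚ(x)⟨Dx⟩.
∫: right-multiply L₀ by Dx.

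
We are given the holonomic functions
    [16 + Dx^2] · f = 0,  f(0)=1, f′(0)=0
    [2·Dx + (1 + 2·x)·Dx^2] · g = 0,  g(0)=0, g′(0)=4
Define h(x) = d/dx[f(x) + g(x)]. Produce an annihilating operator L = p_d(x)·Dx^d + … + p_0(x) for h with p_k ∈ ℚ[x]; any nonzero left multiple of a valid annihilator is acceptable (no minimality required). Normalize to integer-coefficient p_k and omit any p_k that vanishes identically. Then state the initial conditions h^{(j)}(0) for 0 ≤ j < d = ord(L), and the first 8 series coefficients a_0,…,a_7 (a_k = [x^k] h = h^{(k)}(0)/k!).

f: a_k = 1, 0, -8, 0, 32/3, 0, -256/45, 0, …
g: a_k = 0, 4, -4, 16/3, -8, 64/5, -64/3, 256/7, …
f+g: L₀ = lclm(L_f,L_g), ord ≤ 2+2.
h₀' ⇒ L via d/dx closure of L₀.
L = (160 + 256·x + 256·x^2) + (48 + 224·x + 384·x^2 + 256·x^3)·Dx + (10 + 16·x + 16·x^2)·Dx^2 + (3 + 14·x + 24·x^2 + 16·x^3)·Dx^3  (order 3).
h: a_k = 4, -24, 16, 32/3, 64, -2432/15, 256, -157184/315, …
ICs: h(0) = 4, h′(0) = -24, h′′(0) = 32.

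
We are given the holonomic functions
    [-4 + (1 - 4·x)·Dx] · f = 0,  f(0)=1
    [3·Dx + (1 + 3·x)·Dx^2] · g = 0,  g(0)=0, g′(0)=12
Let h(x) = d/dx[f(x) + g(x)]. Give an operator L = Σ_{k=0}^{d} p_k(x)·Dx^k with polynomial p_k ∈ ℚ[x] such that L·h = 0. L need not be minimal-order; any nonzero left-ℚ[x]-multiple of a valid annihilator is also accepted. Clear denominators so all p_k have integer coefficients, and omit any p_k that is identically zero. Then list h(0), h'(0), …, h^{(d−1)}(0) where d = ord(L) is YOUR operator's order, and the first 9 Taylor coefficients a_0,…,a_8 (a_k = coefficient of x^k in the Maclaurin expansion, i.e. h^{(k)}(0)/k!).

L = (432 + 288·x) + (78 + 720·x + 576·x^2)·Dx + (-11 - x + 144·x^2 + 144·x^3)·Dx^2  (order 2).
h: a_k = 16, -4, 300, 700, 6092, 21660, 123436, 498044, 2438028, …
ICs: h(0) = 16, h′(0) = -4.

f: a_k = 1, 4, 16, 64, 256, 1024, 4096, 16384, 65536, …
g: a_k = 0, 12, -18, 36, -81, 972/5, -486, 8748/7, -6561/2, …
f+g: L₀ = lclm(L_f,L_g), ord ≤ 1+2.
h=h₀': d/dx-closure on L₀ ⇒ L.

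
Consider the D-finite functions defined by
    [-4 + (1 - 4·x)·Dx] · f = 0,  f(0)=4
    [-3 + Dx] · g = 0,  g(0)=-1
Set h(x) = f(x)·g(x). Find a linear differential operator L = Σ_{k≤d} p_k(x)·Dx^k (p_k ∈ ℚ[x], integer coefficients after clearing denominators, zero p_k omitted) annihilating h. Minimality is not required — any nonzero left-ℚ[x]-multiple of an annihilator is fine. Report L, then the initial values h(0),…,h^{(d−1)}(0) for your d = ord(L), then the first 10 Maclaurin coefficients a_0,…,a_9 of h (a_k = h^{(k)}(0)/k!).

L = (7 - 12·x) + (-1 + 4·x)·Dx  (order 1).
h: a_k = -4, -28, -130, -538, -4331/2, -86701/10, -693689/20, -3884707/28, -88793407/160, -2486215639/1120, …
ICs: h(0) = -4.

f: a_k = 4, 16, 64, 256, 1024, 4096, 16384, 65536, 262144, 1048576, …
g: a_k = -1, -3, -9/2, -9/2, -27/8, -81/40, -81/80, -243/560, -729/4480, -243/4480, …
Sym-product of L_f,L_g gives L₀ (≤ ord 1).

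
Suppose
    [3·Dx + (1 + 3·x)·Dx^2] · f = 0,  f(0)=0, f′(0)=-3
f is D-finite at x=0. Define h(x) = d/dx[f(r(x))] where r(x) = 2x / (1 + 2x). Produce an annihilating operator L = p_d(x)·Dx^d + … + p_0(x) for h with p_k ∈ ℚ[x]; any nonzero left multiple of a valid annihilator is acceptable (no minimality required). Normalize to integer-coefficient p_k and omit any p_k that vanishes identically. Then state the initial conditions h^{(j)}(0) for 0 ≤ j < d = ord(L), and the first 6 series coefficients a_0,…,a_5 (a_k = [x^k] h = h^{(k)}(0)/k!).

f: a_k = 0, -3, 9/2, -9, 81/4, -243/5, …
Substitute x→r, Dx→(1/r')Dx; clear ⇒ L₀.
Differentiate: ansatz ord ≤ ord L₀ ⇒ L.
L = (10 + 32·x) + (1 + 10·x + 16·x^2)·Dx  (order 1).
h: a_k = -6, 60, -504, 4080, -32736, 262080, …
ICs: h(0) = -6.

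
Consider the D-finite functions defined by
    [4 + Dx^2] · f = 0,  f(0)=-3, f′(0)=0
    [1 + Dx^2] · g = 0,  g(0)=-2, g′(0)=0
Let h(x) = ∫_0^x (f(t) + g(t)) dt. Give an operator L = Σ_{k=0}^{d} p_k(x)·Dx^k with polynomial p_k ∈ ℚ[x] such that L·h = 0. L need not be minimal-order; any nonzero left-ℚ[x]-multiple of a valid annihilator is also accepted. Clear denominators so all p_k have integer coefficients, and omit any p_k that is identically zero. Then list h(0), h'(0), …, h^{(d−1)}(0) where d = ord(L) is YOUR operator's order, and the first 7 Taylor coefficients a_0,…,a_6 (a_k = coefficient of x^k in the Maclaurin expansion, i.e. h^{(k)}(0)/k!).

L = 4·Dx + 5·Dx^3 + Dx^5  (order 5).
h: a_k = 0, -5, 0, 7/3, 0, -5/12, 0, …
ICs: h(0) = 0, h′(0) = -5, h′′(0) = 0, h′′′(0) = 14, h′′′′(0) = 0.

f: a_k = -3, 0, 6, 0, -2, 0, 4/15, …
g: a_k = -2, 0, 1, 0, -1/12, 0, 1/360, …
L₀ := lclm(L_f,L_g); ord L₀ ≤ 2+2.
∫: right-multiply L₀ by Dx.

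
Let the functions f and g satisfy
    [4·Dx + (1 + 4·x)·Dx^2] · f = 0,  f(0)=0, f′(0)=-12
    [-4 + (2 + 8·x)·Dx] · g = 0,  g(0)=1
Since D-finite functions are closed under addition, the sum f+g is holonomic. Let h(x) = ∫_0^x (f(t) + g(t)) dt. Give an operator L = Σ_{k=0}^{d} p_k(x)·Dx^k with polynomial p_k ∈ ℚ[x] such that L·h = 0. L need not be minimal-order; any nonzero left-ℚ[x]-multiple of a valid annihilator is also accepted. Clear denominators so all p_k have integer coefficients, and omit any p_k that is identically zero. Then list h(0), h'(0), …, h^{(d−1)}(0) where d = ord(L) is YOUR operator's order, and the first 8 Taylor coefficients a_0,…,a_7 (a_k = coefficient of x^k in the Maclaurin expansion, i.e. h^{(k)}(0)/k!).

f: a_k = 0, -12, 24, -64, 192, -3072/5, 2048, -49152/7, …
g: a_k = 1, 2, -2, 4, -10, 28, -84, 264, …
h₀=f+g: left-lcm gives L₀, ord ≤ 3.
∫: right-multiply L₀ by Dx.
L = 8·Dx^2 + (10 + 40·x)·Dx^3 + (1 + 8·x + 16·x^2)·Dx^4  (order 4).
h: a_k = 0, 1, -5, 22/3, -15, 182/5, -1466/15, 1964/7, …
ICs: h(0) = 0, h′(0) = 1, h′′(0) = -10, h′′′(0) = 44.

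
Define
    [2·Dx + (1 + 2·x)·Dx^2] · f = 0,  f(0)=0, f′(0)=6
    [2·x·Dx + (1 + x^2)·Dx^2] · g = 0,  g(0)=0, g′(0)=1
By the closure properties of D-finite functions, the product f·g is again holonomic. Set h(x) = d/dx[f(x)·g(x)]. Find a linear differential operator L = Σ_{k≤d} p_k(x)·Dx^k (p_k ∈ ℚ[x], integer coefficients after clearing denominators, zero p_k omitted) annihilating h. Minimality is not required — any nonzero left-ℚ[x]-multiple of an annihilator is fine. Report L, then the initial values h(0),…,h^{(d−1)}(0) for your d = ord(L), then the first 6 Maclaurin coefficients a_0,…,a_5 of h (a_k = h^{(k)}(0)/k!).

f: a_k = 0, 6, -6, 8, -12, 96/5, …
g: a_k = 0, 1, 0, -1/3, 0, 1/5, …
L₀ := L_f ⊗_s L_g (sym. prod.), ord ≤ 4.
Derive L from L₀ (diff closure).
L = (24 + 80·x + 88·x^2 + 240·x^3 + 240·x^4 + 208·x^5 + 16·x^7) + (12 + 80·x + 332·x^2 + 608·x^3 + 880·x^4 + 744·x^5 + 560·x^6 + 24·x^7 + 56·x^8)·Dx + (12 + 52·x + 168·x^2 + 372·x^3 + 516·x^4 + 564·x^5 + 384·x^6 + 276·x^7 + 24·x^8 + 32·x^9)·Dx^2 + (2 + 12·x + 34·x^2 + 64·x^3 + 87·x^4 + 96·x^5 + 84·x^6 + 48·x^7 + 33·x^8 + 4·x^9 + 4·x^10)·Dx^3  (order 3).
h: a_k = 0, 12, -18, 24, -50, 532/5, …
ICs: h(0) = 0, h′(0) = 12, h′′(0) = -36.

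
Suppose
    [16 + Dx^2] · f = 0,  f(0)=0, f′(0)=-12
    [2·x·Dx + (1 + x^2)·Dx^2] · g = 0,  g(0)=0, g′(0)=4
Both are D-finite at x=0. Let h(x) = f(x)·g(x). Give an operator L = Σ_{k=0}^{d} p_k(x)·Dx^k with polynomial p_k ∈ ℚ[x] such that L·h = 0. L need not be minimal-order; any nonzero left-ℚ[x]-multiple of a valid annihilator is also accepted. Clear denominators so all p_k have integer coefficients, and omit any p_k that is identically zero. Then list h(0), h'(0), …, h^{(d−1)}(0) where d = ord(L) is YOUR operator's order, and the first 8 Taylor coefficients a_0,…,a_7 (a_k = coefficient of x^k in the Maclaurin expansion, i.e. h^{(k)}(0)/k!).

L = (5440 + 19136·x^2 + 25856·x^4 + 16384·x^6 + 4096·x^8) + (1152·x + 3200·x^3 + 3072·x^5 + 1024·x^7)·Dx + (612 + 2252·x^2 + 3168·x^4 + 2048·x^6 + 512·x^8)·Dx^2 + (72·x + 200·x^3 + 192·x^5 + 64·x^7)·Dx^3 + (17 + 66·x^2 + 97·x^4 + 64·x^6 + 16·x^8)·Dx^4  (order 4).
h: a_k = 0, 0, -48, 0, 144, 0, -464/3, 0, …
ICs: h(0) = 0, h′(0) = 0, h′′(0) = -96, h′′′(0) = 0.

f: a_k = 0, -12, 0, 32, 0, -128/5, 0, 1024/105, …
g: a_k = 0, 4, 0, -4/3, 0, 4/5, 0, -4/7, …
Sym-product of L_f,L_g gives L₀ (≤ ord 4).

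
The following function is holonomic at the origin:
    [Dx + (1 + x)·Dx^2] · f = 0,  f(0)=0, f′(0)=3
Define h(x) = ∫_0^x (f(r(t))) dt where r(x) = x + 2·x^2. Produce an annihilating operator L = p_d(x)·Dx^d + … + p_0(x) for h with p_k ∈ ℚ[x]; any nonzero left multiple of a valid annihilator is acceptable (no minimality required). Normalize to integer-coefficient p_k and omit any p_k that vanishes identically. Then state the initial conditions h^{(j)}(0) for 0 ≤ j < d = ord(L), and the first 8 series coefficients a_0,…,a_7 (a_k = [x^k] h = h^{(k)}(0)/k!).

L = (-3 + 4·x + 8·x^2)·Dx^2 + (1 + 5·x + 6·x^2 + 8·x^3)·Dx^3  (order 3).
h: a_k = 0, 0, 3/2, 3/2, -5/4, -3/20, 11/10, -9/14, …
ICs: h(0) = 0, h′(0) = 0, h′′(0) = 3.

f: a_k = 0, 3, -3/2, 1, -3/4, 3/5, -1/2, 3/7, …
Substitute x→r, Dx→(1/r')Dx; clear ⇒ L₀.
h=∫h₀ ⇒ L = L₀·Dx.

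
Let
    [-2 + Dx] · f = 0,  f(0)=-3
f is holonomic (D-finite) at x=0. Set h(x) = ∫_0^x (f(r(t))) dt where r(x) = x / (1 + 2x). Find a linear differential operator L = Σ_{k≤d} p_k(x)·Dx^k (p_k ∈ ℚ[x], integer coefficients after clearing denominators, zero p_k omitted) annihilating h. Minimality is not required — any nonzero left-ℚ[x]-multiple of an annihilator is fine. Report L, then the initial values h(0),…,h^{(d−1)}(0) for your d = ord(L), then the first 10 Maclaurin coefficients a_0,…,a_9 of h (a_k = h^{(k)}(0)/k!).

f: a_k = -3, -6, -6, -4, -2, -4/5, -4/15, -8/105, -2/105, -4/945, …
h₀=f(r): pull back L_f along r ⇒ L₀.
∫: right-multiply L₀ by Dx.
L = -2·Dx + (1 + 4·x + 4·x^2)·Dx^2  (order 2).
h: a_k = 0, -3, -3, 2, -1, -2/5, 38/15, -604/105, 1091/105, -15682/945, …
ICs: h(0) = 0, h′(0) = -3.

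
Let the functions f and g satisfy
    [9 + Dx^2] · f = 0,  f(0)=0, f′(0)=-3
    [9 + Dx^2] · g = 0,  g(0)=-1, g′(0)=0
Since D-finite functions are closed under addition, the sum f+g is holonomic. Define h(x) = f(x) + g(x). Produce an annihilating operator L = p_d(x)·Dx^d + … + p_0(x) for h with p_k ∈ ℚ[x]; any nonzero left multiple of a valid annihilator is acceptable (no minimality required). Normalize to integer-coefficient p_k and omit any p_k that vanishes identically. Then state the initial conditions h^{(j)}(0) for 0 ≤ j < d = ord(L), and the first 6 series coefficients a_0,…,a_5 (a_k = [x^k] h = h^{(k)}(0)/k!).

f: a_k = 0, -3, 0, 9/2, 0, -81/40, …
g: a_k = -1, 0, 9/2, 0, -27/8, 0, …
Sum ⇒ L₀ = lclm(L_f,L_g) in ℚ(x)⟨Dx⟩.
L = 9 + Dx^2  (order 2).
h: a_k = -1, -3, 9/2, 9/2, -27/8, -81/40, …
ICs: h(0) = -1, h′(0) = -3.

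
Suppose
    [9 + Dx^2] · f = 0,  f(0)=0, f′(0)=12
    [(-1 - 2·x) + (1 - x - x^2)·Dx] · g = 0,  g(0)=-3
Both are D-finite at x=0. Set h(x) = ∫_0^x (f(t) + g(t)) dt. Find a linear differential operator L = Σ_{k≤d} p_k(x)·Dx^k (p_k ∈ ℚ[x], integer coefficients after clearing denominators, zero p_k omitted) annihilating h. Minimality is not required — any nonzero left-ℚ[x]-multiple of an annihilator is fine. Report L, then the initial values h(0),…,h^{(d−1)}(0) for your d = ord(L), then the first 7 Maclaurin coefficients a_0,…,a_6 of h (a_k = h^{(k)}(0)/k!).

f: a_k = 0, 12, 0, -18, 0, 81/10, 0, …
g: a_k = -3, -3, -6, -9, -15, -24, -39, …
h₀=f+g: left-lcm gives L₀, ord ≤ 3.
Integrate: L := L₀·Dx.
L = (-243 - 432·x + 81·x^2 - 216·x^3 - 405·x^4 - 162·x^5)·Dx + (117 - 225·x - 36·x^2 + 297·x^3 - 54·x^4 - 243·x^5 - 81·x^6)·Dx^2 + (-27 - 48·x + 9·x^2 - 24·x^3 - 45·x^4 - 18·x^5)·Dx^3 + (13 - 25·x - 4·x^2 + 33·x^3 - 6·x^4 - 27·x^5 - 9·x^6)·Dx^4  (order 4).
h: a_k = 0, -3, 9/2, -2, -27/4, -3, -53/20, …
ICs: h(0) = 0, h′(0) = -3, h′′(0) = 9, h′′′(0) = -12.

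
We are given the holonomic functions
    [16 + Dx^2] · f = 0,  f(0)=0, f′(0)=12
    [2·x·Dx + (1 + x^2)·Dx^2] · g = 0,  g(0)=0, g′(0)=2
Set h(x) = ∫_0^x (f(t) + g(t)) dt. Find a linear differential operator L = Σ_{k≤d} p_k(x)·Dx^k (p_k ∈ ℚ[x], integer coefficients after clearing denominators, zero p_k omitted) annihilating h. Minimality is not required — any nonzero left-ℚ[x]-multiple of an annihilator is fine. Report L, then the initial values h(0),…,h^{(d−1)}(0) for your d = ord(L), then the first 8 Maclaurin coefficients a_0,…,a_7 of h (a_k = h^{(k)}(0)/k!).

L = (64·x + 704·x^3 + 256·x^5)·Dx^2 + (112 + 416·x^2 + 432·x^4 + 128·x^6)·Dx^3 + (4·x + 44·x^3 + 16·x^5)·Dx^4 + (7 + 26·x^2 + 27·x^4 + 8·x^6)·Dx^5  (order 5).
h: a_k = 0, 0, 7, 0, -49/6, 0, 13/3, 0, …
ICs: h(0) = 0, h′(0) = 0, h′′(0) = 14, h′′′(0) = 0, h′′′′(0) = -196.

f: a_k = 0, 12, 0, -32, 0, 128/5, 0, -1024/105, …
g: a_k = 0, 2, 0, -2/3, 0, 2/5, 0, -2/7, …
Sum ⇒ L₀ = lclm(L_f,L_g) in ℚ(x)⟨Dx⟩.
∫: right-multiply L₀ by Dx.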